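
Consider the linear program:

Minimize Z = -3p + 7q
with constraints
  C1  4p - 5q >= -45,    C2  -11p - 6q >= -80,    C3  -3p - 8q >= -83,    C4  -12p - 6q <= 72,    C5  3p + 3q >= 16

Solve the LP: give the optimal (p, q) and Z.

p = 48/5, q = -64/15, minimum Z = -176/3

Feasible corners and Z = -3p + 7q:
  (55/47, 467/47) → Z = 3104/47
  (-55/27, 199/27) → Z = 1558/27
  (71/35, 673/70) → Z = 857/14
  (48/5, -64/15) → Z = -176/3

The optimum lies where -11p - 6q = -80 and 3p + 3q = 16.
Solving simultaneously gives p = 48/5, q = -64/15.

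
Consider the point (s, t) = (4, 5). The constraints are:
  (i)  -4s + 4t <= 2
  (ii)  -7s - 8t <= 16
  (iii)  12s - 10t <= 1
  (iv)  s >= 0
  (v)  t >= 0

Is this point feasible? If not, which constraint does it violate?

not feasible — violates (i)

Constraint (i): -4s + 4t = 4, which is not ≤ 2. All other constraints are satisfied.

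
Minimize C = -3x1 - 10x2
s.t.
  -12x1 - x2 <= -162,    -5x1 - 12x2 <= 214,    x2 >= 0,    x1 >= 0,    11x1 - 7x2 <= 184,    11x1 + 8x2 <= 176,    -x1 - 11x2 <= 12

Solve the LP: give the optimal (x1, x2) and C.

x1 = 224/17, x2 = 66/17, minimum C = -1332/17

Vertices and C = -3x1 - 10x2:
  (27/2, 0) → C = -81/2
  (224/17, 66/17) → C = -1332/17
  (16, 0) → C = -48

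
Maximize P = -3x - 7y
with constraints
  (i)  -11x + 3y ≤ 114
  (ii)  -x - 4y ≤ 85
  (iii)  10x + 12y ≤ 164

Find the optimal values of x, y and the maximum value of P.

x = -711/47, y = -821/47, maximum P = 7880/47

Vertices and P = -3x - 7y:
  (-711/47, -821/47) → P = 7880/47
  (-146/27, 1472/81) → P = -8990/81
  (419/7, -507/14) → P = 1035/14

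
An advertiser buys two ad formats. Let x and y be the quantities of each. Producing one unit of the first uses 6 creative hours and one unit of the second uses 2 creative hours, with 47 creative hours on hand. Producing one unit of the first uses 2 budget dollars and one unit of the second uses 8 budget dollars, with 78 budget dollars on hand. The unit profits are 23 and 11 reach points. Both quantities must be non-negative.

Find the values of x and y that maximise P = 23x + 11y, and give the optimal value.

Vertices and P = 23x + 11y:
  (0, 0) → P = 0
  (0, 39/4) → P = 429/4
  (47/6, 0) → P = 1081/6
  (5, 17/2) → P = 417/2

x = 5, y = 17/2, maximum P = 417/2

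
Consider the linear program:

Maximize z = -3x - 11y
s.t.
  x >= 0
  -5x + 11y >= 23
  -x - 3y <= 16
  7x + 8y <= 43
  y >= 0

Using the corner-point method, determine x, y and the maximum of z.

Feasible corners and z = -3x - 11y:
  (0, 23/11) → z = -23
  (0, 43/8) → z = -473/8
  (289/117, 376/117) → z = -5003/117

x = 0, y = 23/11, maximum z = -23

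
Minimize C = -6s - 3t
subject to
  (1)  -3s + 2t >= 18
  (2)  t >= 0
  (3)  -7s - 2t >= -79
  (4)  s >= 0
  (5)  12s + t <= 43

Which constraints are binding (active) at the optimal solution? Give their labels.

Feasible corners and C = -6s - 3t:
  (0, 9) → C = -27
  (68/27, 115/9) → C = -481/9
  (0, 79/2) → C = -237/2
  (7/17, 647/17) → C = -1983/17

The minimum is at (0, 79/2). Substituting into each constraint, equality holds for (3) and (4); the remaining constraints have slack.

(3) and (4)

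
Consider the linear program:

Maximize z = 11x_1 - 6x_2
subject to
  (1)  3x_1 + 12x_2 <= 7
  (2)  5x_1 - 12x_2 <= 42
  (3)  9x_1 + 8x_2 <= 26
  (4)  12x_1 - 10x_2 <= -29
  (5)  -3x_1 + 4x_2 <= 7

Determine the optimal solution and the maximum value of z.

x_1 = -23/9, x_2 = -1/6, maximum z = -244/9

The optimum lies where 12x_1 - 10x_2 = -29 and -3x_1 + 4x_2 = 7.
Solving simultaneously gives x_1 = -23/9, x_2 = -1/6.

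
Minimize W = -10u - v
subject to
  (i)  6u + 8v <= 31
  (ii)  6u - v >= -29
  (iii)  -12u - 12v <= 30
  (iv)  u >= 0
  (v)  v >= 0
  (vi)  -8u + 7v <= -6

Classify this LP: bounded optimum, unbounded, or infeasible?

bounded optimum

Vertices and W = -10u - v:
  (31/6, 0) → W = -155/3
  (5/2, 2) → W = -27
  (3/4, 0) → W = -15/2
The feasible region has finitely many vertices and no improving ray; the minimum is -155/3 at (31/6, 0).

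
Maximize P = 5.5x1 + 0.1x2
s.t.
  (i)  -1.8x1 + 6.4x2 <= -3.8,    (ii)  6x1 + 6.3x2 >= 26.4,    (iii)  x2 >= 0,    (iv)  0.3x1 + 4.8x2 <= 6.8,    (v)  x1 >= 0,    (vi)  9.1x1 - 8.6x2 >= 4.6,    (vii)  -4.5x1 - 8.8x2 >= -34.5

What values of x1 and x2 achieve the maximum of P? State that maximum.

x1 = 23/3, x2 = 0, maximum P = 253/6

The optimum lies where x2 = 0 and -4.5x1 - 8.8x2 = -34.5.
Solving simultaneously gives x1 = 23/3, x2 = 0.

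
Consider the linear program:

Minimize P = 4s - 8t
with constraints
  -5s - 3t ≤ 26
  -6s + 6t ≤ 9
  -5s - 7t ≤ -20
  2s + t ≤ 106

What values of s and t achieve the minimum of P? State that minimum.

s = 209/6, t = 109/3, minimum P = -454/3

Vertices and P = 4s - 8t:
  (19/24, 55/24) → P = -91/6
  (209/6, 109/3) → P = -454/3
  (722/9, -490/9) → P = 6808/9

At the optimal vertex, -6s + 6t = 9 and 2s + t = 106.
Solving simultaneously gives s = 209/6, t = 109/3.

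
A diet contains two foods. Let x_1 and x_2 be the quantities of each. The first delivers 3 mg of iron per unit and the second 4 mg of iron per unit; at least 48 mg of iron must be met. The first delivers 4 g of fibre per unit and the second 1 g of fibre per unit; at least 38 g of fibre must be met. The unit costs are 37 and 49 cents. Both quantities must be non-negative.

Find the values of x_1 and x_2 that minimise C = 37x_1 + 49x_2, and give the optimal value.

x_1 = 8, x_2 = 6, minimum C = 590

Extreme points and C = 37x_1 + 49x_2:
  (0, 38) → C = 1862
  (16, 0) → C = 592
  (8, 6) → C = 590
The feasible region is unbounded (it extends along (0, 1), (1, 0)), but C strictly increases along every unbounded feasible direction, so there is no improving ray and the minimum is attained at a vertex.

The optimum lies where 3x_1 + 4x_2 = 48 and 4x_1 + x_2 = 38.
Solving simultaneously gives x_1 = 8, x_2 = 6.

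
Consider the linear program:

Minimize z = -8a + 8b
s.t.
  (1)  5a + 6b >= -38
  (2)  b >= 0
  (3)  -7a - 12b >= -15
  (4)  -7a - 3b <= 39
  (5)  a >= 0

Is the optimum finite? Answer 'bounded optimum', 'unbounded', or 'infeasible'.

Corner points and z = -8a + 8b:
  (15/7, 0) → z = -120/7
  (0, 0) → z = 0
  (0, 5/4) → z = 10
The feasible region has finitely many vertices and no improving ray; the minimum is -120/7 at (15/7, 0).

bounded optimum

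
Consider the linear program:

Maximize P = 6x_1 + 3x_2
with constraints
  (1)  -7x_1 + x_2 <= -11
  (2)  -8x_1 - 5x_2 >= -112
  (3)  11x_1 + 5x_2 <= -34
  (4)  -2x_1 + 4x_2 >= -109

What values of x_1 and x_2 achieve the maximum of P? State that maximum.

Vertices and P = 6x_1 + 3x_2:
  (21/46, -359/46) → P = -951/46
  (-5/2, -57/2) → P = -201/2
  (409/54, -1267/54) → P = -449/18

The binding constraints are -7x_1 + x_2 = -11 and 11x_1 + 5x_2 = -34.
Solving simultaneously gives x_1 = 21/46, x_2 = -359/46.

x_1 = 21/46, x_2 = -359/46, maximum P = -951/46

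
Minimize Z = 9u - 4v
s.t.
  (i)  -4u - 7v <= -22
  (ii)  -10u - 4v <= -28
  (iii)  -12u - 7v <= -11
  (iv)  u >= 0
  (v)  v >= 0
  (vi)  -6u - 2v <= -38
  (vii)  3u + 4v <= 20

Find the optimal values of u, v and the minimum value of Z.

u = 56/9, v = 1/3, minimum Z = 164/3

Vertices and Z = 9u - 4v:
  (19/3, 0) → Z = 57
  (20/3, 0) → Z = 60
  (56/9, 1/3) → Z = 164/3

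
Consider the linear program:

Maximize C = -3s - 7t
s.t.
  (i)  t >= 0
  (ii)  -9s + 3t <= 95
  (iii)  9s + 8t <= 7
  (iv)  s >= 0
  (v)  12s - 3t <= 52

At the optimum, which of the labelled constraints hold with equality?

(i) and (iv)

Vertices and C = -3s - 7t:
  (7/9, 0) → C = -7/3
  (0, 0) → C = 0
  (0, 7/8) → C = -49/8

The maximum is at (0, 0). Substituting into each constraint, equality holds for (i) and (iv); the remaining constraints have slack.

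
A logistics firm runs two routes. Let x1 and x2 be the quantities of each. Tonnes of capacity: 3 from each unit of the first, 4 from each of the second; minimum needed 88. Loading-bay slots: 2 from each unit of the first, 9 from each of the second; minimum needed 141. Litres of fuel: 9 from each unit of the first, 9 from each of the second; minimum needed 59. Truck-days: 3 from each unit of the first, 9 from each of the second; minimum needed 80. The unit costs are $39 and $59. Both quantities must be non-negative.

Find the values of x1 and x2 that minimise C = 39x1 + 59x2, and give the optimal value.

x1 = 12, x2 = 13, minimum C = 1235

Extreme points and C = 39x1 + 59x2:
  (0, 22) → C = 1298
  (141/2, 0) → C = 5499/2
  (12, 13) → C = 1235
The feasible region is unbounded (it extends along (0, 1), (1, 0)), but C strictly increases along every unbounded feasible direction, so there is no improving ray and the minimum is attained at a vertex.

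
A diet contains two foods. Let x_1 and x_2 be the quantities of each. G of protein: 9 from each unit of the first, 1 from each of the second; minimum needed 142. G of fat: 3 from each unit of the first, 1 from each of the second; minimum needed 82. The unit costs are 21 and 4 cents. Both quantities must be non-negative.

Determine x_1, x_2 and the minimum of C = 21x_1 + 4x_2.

x_1 = 10, x_2 = 52, minimum C = 418

Corner points and C = 21x_1 + 4x_2:
  (0, 142) → C = 568
  (82/3, 0) → C = 574
  (10, 52) → C = 418
The feasible region is unbounded (it extends along (0, 1), (1, 0)), but C strictly increases along every unbounded feasible direction, so there is no improving ray and the minimum is attained at a vertex.

At the optimal vertex, 9x_1 + x_2 = 142 and 3x_1 + x_2 = 82.
Solving simultaneously gives x_1 = 10, x_2 = 52.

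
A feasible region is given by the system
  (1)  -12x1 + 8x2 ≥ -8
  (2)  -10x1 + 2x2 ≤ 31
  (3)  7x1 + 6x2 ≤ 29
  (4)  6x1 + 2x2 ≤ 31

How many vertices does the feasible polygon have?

3

Of the 6 pairwise boundary intersections, those satisfying every inequality are:
  (-33/7, -113/14)
  (35/16, 73/32)
  (-64/37, 507/74)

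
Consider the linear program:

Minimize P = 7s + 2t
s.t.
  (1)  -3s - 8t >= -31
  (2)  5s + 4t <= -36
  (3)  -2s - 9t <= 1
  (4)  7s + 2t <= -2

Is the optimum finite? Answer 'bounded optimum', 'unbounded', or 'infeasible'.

From the feasible point (-103/7, 263/28), moving in the direction (-8, 3) keeps every constraint satisfied while P decreases without bound.

unbounded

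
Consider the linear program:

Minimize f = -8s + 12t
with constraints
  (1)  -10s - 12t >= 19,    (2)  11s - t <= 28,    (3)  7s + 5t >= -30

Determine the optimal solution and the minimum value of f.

Feasible corners and f = -8s + 12t:
  (317/142, -489/142) → f = -4202/71
  (-265/34, 167/34) → f = 2062/17
  (55/31, -263/31) → f = -116

The binding constraints are 11s - t = 28 and 7s + 5t = -30.
Solving simultaneously gives s = 55/31, t = -263/31.

s = 55/31, t = -263/31, minimum f = -116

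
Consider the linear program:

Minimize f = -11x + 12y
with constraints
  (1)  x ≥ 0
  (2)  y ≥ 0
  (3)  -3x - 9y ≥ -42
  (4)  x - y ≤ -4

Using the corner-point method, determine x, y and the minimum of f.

Feasible corners and f = -11x + 12y:
  (0, 14/3) → f = 56
  (0, 4) → f = 48
  (1/2, 9/2) → f = 97/2

The binding constraints are x = 0 and x - y = -4.
Solving simultaneously gives x = 0, y = 4.

x = 0, y = 4, minimum f = 48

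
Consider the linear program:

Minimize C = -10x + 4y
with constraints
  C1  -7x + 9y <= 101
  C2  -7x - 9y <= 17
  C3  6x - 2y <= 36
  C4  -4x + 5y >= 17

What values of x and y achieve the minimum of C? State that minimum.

x = 107/11, y = 123/11, minimum C = -578/11

Extreme points and C = -10x + 4y:
  (-59/7, 14/3) → C = 2162/21
  (263/20, 429/20) → C = -457/10
  (-238/71, 51/71) → C = 2584/71
  (107/11, 123/11) → C = -578/11

At the optimal vertex, 6x - 2y = 36 and -4x + 5y = 17.
Solving simultaneously gives x = 107/11, y = 123/11.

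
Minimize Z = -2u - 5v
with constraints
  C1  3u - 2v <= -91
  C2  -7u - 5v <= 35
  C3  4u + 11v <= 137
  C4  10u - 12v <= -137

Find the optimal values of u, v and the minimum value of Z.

Vertices and Z = -2u - 5v:
  (-525/29, 532/29) → Z = -1610/29
  (-727/41, 775/41) → Z = -2421/41
  (-1070/57, 1099/57) → Z = -3355/57

u = -727/41, v = 775/41, minimum Z = -2421/41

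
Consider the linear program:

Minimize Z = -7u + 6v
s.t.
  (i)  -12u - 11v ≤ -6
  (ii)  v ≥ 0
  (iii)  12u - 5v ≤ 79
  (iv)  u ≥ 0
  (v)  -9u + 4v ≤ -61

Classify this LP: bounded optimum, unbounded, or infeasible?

The boundaries -12u - 11v = -6 and v = 0 meet at (1/2, 0), but that point violates -9u + 4v ≤ -61. Every candidate vertex is excluded by some other constraint, so the feasible region is empty.

infeasible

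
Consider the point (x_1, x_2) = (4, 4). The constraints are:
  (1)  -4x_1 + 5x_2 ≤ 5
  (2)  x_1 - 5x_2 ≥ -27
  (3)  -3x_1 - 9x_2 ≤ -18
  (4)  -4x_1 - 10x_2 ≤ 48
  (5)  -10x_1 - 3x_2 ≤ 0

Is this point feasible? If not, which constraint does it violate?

feasible

(1): 4 ≤ 5 ✓
(2): -16 ≥ -27 ✓
(3): -48 ≤ -18 ✓
(4): -56 ≤ 48 ✓
(5): -52 ≤ 0 ✓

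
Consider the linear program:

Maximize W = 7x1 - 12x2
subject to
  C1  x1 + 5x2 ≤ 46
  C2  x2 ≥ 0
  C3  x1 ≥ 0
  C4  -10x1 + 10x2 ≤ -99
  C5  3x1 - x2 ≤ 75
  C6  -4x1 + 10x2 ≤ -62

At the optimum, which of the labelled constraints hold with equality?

C2 and C5

Extreme points and W = 7x1 - 12x2:
  (421/16, 63/16) → W = 2191/16
  (77/3, 61/15) → W = 1963/15
  (25, 0) → W = 175
  (31/2, 0) → W = 217/2

The maximum is at (25, 0). Substituting into each constraint, equality holds for C2 and C5; the remaining constraints have slack.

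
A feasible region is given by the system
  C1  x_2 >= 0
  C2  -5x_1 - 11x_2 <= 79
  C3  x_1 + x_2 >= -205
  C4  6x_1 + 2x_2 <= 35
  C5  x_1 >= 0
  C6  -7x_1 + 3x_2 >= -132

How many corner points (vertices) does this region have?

Pairwise boundary intersections that survive every other constraint:
  (35/6, 0)
  (0, 0)
  (0, 35/2)

3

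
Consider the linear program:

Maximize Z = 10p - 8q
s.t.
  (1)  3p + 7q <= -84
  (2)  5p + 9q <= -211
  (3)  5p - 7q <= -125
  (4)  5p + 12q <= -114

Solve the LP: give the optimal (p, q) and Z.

p = -1301/40, q = -43/8, maximum Z = -1129/4

Corner points and Z = 10p - 8q:
  (-721/8, 213/8) → Z = -4457/4
  (-210, 78) → Z = -2724
  (-1301/40, -43/8) → Z = -1129/4
The feasible region is unbounded (it extends along (-7, -5), (-12, 5)), but Z strictly decreases along every unbounded feasible direction, so there is no improving ray and the maximum is attained at a vertex.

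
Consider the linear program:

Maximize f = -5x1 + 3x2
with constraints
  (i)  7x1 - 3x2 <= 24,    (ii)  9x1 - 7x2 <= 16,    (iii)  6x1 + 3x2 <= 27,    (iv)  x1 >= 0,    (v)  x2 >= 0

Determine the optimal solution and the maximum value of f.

x1 = 0, x2 = 9, maximum f = 27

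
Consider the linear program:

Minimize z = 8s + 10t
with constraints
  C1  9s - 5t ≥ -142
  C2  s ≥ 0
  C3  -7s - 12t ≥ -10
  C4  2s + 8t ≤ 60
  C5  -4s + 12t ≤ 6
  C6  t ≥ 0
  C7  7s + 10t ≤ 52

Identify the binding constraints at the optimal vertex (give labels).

Vertices and z = 8s + 10t:
  (0, 1/2) → z = 5
  (0, 0) → z = 0
  (4/11, 41/66) → z = 301/33
  (10/7, 0) → z = 80/7

The minimum is at (0, 0). Substituting into each constraint, equality holds for C2 and C6; the remaining constraints have slack.

C2 and C6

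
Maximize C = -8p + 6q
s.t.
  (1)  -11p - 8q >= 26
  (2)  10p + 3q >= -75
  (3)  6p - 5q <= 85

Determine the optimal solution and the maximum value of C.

p = -522/47, q = 565/47, maximum C = 7566/47

Extreme points and C = -8p + 6q:
  (-522/47, 565/47) → C = 7566/47
  (550/103, -1091/103) → C = -10946/103
  (-30/17, -325/17) → C = -1710/17

The optimum lies where -11p - 8q = 26 and 10p + 3q = -75.
Solving simultaneously gives p = -522/47, q = 565/47.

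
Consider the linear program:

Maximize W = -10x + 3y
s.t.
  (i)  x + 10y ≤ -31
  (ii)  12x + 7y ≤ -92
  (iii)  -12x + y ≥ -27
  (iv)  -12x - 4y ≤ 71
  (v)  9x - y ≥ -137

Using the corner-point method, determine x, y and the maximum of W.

Corner points and W = -10x + 3y:
  (97/96, -119/8) → W = -2627/48
  (-43/12, -7) → W = 89/6
  (37/60, -98/5) → W = -1949/30

The binding constraints are 12x + 7y = -92 and -12x - 4y = 71.
Solving simultaneously gives x = -43/12, y = -7.

x = -43/12, y = -7, maximum W = 89/6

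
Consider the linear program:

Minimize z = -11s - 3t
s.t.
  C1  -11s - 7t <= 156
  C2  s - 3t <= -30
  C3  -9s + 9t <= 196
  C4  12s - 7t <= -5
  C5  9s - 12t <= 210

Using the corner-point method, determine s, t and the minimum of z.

s = 1327/45, t = 769/15, minimum z = -21518/45

Vertices and z = -11s - 3t:
  (-339/20, 87/20) → z = 867/5
  (-1388/81, 376/81) → z = 14140/81
  (195/29, 355/29) → z = -3210/29
  (1327/45, 769/15) → z = -21518/45

At the optimal vertex, -9s + 9t = 196 and 12s - 7t = -5.
Solving simultaneously gives s = 1327/45, t = 769/15.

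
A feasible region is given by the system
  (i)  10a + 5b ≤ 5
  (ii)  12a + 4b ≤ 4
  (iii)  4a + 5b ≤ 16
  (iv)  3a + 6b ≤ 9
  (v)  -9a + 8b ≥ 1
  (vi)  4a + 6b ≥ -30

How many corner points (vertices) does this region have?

Of the 15 pairwise boundary intersections, those satisfying every inequality are:
  (0, 1)
  (-1/3, 5/3)
  (7/33, 4/11)
  (-39, 21)
  (-123/43, -133/43)

5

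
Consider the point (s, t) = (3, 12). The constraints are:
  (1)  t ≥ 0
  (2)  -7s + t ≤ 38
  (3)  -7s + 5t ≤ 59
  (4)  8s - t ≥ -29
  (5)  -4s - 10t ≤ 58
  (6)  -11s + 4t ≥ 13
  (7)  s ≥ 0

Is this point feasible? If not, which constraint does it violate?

feasible

(1): 12 ≥ 0 ✓
(2): -9 ≤ 38 ✓
(3): 39 ≤ 59 ✓
(4): 12 ≥ -29 ✓
(5): -132 ≤ 58 ✓
(6): 15 ≥ 13 ✓
(7): 3 ≥ 0 ✓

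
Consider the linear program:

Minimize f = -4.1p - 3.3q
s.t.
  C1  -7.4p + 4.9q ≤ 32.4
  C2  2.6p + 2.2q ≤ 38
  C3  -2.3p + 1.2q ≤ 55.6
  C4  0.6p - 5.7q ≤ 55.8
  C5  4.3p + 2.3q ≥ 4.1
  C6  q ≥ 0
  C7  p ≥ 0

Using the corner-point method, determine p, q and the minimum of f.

p = 190/13, q = 0, minimum f = -779/13

Vertices and f = -4.1p - 3.3q:
  (5746/1451, 18272/1451) → f = -419281/7255
  (0, 324/49) → f = -5346/245
  (190/13, 0) → f = -779/13
  (41/43, 0) → f = -1681/430
  (0, 41/23) → f = -1353/230

At the optimal vertex, 2.6p + 2.2q = 38 and q = 0.
Solving simultaneously gives p = 190/13, q = 0.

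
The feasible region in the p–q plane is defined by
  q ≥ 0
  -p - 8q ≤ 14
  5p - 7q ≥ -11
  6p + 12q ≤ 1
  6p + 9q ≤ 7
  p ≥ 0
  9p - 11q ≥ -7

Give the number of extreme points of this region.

The feasible vertices (each the meet of two boundaries and inside every other half-plane) are:
  (1/6, 0)
  (0, 0)
  (0, 1/12)

3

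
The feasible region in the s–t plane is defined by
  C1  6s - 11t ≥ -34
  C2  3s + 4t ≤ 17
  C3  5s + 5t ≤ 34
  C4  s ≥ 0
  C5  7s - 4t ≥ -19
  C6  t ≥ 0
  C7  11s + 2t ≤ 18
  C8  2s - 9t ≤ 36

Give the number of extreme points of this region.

5

Pairwise boundary intersections that survive every other constraint:
  (17/19, 68/19)
  (0, 34/11)
  (1, 7/2)
  (0, 0)
  (18/11, 0)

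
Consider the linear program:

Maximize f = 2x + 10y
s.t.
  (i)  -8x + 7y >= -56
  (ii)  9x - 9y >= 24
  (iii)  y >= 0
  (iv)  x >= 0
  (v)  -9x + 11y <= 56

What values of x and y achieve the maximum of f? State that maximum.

x = 112/3, y = 104/3, maximum f = 1264/3

Extreme points and f = 2x + 10y:
  (112/3, 104/3) → f = 1264/3
  (7, 0) → f = 14
  (8/3, 0) → f = 16/3

The optimum lies where -8x + 7y = -56 and 9x - 9y = 24.
Solving simultaneously gives x = 112/3, y = 104/3.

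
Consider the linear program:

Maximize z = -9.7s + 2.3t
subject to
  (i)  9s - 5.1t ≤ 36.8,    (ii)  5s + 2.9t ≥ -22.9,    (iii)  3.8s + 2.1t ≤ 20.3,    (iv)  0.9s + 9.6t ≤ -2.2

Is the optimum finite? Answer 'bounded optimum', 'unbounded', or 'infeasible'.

Feasible corners and z = -9.7s + 2.3t:
  (-1007/5160, -3901/516) → z = -266517/17200
  (11402/3033, -196/337) → z = -573283/15165
  (-21346/4539, 961/4539) → z = 139511/3026
The feasible region has finitely many vertices and no improving ray; the maximum is 139511/3026 at (-21346/4539, 961/4539).

bounded optimum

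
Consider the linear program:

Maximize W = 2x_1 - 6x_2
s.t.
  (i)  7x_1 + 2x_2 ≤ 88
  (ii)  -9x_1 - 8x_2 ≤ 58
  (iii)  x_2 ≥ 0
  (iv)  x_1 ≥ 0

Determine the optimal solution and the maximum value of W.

x_1 = 88/7, x_2 = 0, maximum W = 176/7

The optimum lies where 7x_1 + 2x_2 = 88 and x_2 = 0.
Solving simultaneously gives x_1 = 88/7, x_2 = 0.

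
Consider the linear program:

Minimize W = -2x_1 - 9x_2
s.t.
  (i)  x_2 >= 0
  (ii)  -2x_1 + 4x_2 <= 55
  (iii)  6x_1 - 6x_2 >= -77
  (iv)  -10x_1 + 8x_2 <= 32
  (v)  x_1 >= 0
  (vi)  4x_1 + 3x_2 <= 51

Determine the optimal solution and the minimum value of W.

x_1 = 156/31, x_2 = 319/31, minimum W = -3183/31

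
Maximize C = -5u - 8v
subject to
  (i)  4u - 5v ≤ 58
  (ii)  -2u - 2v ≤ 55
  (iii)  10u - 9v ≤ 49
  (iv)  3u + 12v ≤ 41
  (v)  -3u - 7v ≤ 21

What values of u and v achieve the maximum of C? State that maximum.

u = -539/15, v = 62/5, maximum C = 1207/15

Extreme points and C = -5u - 8v:
  (319/49, 263/147) → C = -6889/147
  (154/97, -357/97) → C = 2086/97
  (-539/15, 62/5) → C = 1207/15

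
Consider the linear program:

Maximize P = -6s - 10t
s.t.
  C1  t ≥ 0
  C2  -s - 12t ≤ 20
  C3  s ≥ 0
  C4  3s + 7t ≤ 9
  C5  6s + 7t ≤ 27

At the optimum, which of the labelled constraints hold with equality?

Feasible corners and P = -6s - 10t:
  (0, 0) → P = 0
  (3, 0) → P = -18
  (0, 9/7) → P = -90/7

The maximum is at (0, 0). Substituting into each constraint, equality holds for C1 and C3; the remaining constraints have slack.

C1 and C3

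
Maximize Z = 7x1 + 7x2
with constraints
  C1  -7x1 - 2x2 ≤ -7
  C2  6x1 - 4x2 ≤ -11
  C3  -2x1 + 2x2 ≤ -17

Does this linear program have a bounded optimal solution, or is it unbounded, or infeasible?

infeasible

The boundaries -7x1 - 2x2 = -7 and 6x1 - 4x2 = -11 meet at (3/20, 119/40), but that point violates -2x1 + 2x2 ≤ -17. Every candidate vertex is excluded by some other constraint, so the feasible region is empty.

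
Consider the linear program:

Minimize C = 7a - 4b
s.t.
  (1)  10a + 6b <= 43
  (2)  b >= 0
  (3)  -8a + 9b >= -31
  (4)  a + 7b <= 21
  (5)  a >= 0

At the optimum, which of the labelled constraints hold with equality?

(4) and (5)

Feasible corners and C = 7a - 4b:
  (191/46, 17/69) → C = 3875/138
  (175/64, 167/64) → C = 557/64
  (31/8, 0) → C = 217/8
  (0, 0) → C = 0
  (0, 3) → C = -12

The minimum is at (0, 3). Substituting into each constraint, equality holds for (4) and (5); the remaining constraints have slack.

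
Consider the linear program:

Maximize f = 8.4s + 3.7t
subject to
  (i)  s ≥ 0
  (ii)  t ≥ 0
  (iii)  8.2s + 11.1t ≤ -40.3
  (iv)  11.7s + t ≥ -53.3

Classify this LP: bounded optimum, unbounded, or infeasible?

The boundaries s = 0 and t = 0 meet at (0, 0), but that point violates 8.2s + 11.1t ≤ -40.3. Every candidate vertex is excluded by some other constraint, so the feasible region is empty.

infeasible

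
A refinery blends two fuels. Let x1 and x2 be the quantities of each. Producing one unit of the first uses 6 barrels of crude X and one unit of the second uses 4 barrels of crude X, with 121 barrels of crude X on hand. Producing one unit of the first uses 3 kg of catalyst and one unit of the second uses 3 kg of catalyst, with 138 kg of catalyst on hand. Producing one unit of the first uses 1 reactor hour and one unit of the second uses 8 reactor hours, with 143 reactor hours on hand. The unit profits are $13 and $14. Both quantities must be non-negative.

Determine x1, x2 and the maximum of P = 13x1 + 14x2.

Feasible corners and P = 13x1 + 14x2:
  (0, 0) → P = 0
  (0, 143/8) → P = 1001/4
  (121/6, 0) → P = 1573/6
  (9, 67/4) → P = 703/2

At the optimal vertex, 6x1 + 4x2 = 121 and x1 + 8x2 = 143.
Solving simultaneously gives x1 = 9, x2 = 67/4.

x1 = 9, x2 = 67/4, maximum P = 703/2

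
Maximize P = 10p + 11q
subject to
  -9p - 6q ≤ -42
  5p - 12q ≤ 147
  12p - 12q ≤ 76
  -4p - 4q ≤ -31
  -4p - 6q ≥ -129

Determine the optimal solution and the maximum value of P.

p = 167/10, q = 311/30, maximum P = 8431/30

Vertices and P = 10p + 11q:
  (-3/2, 37/4) → P = 347/4
  (-87/5, 331/10) → P = 1901/10
  (169/24, 17/24) → P = 1877/24
  (167/10, 311/30) → P = 8431/30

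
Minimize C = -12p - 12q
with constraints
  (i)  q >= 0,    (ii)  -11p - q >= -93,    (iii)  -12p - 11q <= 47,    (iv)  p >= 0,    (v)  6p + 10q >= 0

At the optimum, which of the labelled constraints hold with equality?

(ii) and (iv)

Extreme points and C = -12p - 12q:
  (93/11, 0) → C = -1116/11
  (0, 0) → C = 0
  (0, 93) → C = -1116

The minimum is at (0, 93). Substituting into each constraint, equality holds for (ii) and (iv); the remaining constraints have slack.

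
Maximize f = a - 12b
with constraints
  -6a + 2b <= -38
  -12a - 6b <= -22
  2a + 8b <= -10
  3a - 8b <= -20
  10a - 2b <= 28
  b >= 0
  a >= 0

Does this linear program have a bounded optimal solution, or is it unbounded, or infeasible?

infeasible

The boundaries b = 0 and a = 0 meet at (0, 0), but that point violates -6a + 2b ≤ -38. Every candidate vertex is excluded by some other constraint, so the feasible region is empty.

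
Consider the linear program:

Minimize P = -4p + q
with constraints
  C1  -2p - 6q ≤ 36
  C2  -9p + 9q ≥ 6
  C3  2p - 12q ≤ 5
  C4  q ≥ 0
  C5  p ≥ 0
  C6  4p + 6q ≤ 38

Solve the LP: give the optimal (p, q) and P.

Extreme points and P = -4p + q:
  (0, 2/3) → P = 2/3
  (17/5, 61/15) → P = -143/15
  (0, 19/3) → P = 19/3

p = 17/5, q = 61/15, minimum P = -143/15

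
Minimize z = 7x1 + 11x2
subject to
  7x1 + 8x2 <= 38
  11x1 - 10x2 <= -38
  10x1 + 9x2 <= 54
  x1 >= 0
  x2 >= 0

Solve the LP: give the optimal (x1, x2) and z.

x1 = 0, x2 = 19/5, minimum z = 209/5

Corner points and z = 7x1 + 11x2:
  (38/79, 342/79) → z = 4028/79
  (0, 19/4) → z = 209/4
  (0, 19/5) → z = 209/5

The optimum lies where 11x1 - 10x2 = -38 and x1 = 0.
Solving simultaneously gives x1 = 0, x2 = 19/5.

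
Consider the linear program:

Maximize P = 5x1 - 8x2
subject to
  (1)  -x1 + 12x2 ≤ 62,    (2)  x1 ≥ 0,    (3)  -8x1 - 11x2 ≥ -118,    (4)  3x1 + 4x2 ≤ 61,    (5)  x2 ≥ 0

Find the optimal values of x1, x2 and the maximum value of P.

Corner points and P = 5x1 - 8x2:
  (0, 31/6) → P = -124/3
  (734/107, 614/107) → P = -1242/107
  (0, 0) → P = 0
  (59/4, 0) → P = 295/4

x1 = 59/4, x2 = 0, maximum P = 295/4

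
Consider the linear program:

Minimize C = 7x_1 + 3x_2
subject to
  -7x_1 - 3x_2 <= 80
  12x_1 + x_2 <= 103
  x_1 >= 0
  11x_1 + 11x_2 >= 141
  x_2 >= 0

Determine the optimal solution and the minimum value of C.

At the optimal vertex, x_1 = 0 and 11x_1 + 11x_2 = 141.
Solving simultaneously gives x_1 = 0, x_2 = 141/11.

x_1 = 0, x_2 = 141/11, minimum C = 423/11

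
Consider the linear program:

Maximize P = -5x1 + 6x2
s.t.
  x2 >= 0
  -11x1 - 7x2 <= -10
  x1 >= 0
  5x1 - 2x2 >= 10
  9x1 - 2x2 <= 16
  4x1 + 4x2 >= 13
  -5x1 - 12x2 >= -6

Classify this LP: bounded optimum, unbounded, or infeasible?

infeasible

The boundaries 4x1 + 4x2 = 13 and -5x1 - 12x2 = -6 meet at (33/7, -41/28), but that point violates x2 ≥ 0. Every candidate vertex is excluded by some other constraint, so the feasible region is empty.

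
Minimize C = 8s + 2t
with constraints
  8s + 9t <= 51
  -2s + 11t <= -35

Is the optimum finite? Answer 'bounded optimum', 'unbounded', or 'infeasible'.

From the feasible point (438/53, -89/53), moving in the direction (-11, -2) keeps every constraint satisfied while C decreases without bound.

unbounded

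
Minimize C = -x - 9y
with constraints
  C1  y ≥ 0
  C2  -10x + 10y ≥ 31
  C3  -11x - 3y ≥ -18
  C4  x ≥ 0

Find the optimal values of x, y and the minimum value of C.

x = 0, y = 6, minimum C = -54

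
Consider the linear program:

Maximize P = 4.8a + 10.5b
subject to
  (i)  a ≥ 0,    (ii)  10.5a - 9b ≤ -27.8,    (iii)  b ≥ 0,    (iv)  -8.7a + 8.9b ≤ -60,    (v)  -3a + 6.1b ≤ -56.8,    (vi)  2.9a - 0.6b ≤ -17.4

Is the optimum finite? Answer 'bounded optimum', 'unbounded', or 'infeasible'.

The boundaries -3a + 6.1b = -56.8 and 2.9a - 0.6b = -17.4 meet at (-14022/1589, -21692/1589), but that point violates a ≥ 0. Every candidate vertex is excluded by some other constraint, so the feasible region is empty.

infeasible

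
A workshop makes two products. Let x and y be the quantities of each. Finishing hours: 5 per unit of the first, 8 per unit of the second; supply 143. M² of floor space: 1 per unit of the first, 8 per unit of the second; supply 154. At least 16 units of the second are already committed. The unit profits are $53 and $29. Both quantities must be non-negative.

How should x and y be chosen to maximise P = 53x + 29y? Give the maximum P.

Corner points and P = 53x + 29y:
  (0, 143/8) → P = 4147/8
  (0, 16) → P = 464
  (3, 16) → P = 623

x = 3, y = 16, maximum P = 623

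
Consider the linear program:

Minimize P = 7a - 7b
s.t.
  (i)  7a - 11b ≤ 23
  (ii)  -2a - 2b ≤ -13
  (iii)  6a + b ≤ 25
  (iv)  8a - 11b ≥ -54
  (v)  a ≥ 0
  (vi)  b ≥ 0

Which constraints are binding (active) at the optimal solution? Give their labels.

(ii) and (iv)

Feasible corners and P = 7a - 7b:
  (37/10, 14/5) → P = 63/10
  (35/38, 106/19) → P = -1239/38
  (221/74, 262/37) → P = -2121/74

The minimum is at (35/38, 106/19). Substituting into each constraint, equality holds for (ii) and (iv); the remaining constraints have slack.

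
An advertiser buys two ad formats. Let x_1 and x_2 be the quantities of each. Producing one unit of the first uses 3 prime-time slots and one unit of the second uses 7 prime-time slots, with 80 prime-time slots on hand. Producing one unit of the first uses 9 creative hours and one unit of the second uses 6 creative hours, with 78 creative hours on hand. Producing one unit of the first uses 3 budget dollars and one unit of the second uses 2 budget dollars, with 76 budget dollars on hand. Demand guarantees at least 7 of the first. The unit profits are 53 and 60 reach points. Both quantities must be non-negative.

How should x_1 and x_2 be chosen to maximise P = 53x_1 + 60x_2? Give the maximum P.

x_1 = 7, x_2 = 5/2, maximum P = 521

Vertices and P = 53x_1 + 60x_2:
  (26/3, 0) → P = 1378/3
  (7, 0) → P = 371
  (7, 5/2) → P = 521

The binding constraints are 9x_1 + 6x_2 = 78 and x_1 = 7.
Solving simultaneously gives x_1 = 7, x_2 = 5/2.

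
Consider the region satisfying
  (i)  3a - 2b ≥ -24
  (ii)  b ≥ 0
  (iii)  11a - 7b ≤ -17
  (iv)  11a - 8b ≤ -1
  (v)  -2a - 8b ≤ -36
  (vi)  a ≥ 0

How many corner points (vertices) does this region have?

4

The feasible vertices (each the meet of two boundaries and inside every other half-plane) are:
  (134, 213)
  (0, 12)
  (58/51, 215/51)
  (0, 9/2)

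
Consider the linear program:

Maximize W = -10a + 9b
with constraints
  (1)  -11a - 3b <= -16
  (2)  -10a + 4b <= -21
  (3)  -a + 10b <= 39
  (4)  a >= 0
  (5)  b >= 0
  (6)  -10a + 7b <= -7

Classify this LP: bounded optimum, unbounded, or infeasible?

bounded optimum

Vertices and W = -10a + 9b:
  (61/16, 137/32) → W = 13/32
  (21/10, 0) → W = -21
The feasible region has finitely many vertices and no improving ray; the maximum is 13/32 at (61/16, 137/32).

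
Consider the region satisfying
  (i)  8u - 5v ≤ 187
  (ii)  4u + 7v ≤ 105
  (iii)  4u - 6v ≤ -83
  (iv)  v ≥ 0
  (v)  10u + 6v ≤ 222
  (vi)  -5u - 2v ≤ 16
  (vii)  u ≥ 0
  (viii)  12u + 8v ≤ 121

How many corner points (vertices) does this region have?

Pairwise boundary intersections that survive every other constraint:
  (0, 15)
  (7/52, 194/13)
  (0, 83/6)
  (31/52, 185/13)

4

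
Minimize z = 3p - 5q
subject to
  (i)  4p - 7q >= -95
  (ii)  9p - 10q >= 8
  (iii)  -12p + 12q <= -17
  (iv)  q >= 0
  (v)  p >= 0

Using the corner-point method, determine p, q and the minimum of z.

p = 1006/23, q = 887/23, minimum z = -1417/23

Corner points and z = 3p - 5q:
  (1006/23, 887/23) → z = -1417/23
  (37/6, 19/4) → z = -21/4
  (17/12, 0) → z = 17/4
The feasible region is unbounded (it extends along (7, 4), (1, 0)), but z strictly increases along every unbounded feasible direction, so there is no improving ray and the minimum is attained at a vertex.

The optimum lies where 4p - 7q = -95 and 9p - 10q = 8.
Solving simultaneously gives p = 1006/23, q = 887/23.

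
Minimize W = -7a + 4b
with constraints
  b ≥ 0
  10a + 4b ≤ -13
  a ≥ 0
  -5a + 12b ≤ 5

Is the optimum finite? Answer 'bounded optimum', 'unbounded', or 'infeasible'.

The boundaries b = 0 and a = 0 meet at (0, 0), but that point violates 10a + 4b ≤ -13. Every candidate vertex is excluded by some other constraint, so the feasible region is empty.

infeasible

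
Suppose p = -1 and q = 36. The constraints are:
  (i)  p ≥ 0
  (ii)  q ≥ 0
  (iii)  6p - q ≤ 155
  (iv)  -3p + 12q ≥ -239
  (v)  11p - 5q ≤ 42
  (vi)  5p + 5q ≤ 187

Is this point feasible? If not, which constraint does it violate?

Constraint (i): p = -1, which is not ≥ 0. All other constraints are satisfied.

not feasible — violates (i)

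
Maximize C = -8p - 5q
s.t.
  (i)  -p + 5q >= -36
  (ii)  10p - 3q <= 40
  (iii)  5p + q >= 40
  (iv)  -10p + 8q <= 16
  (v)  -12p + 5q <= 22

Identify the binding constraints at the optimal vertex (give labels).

Extreme points and C = -8p - 5q:
  (32/5, 8) → C = -456/5
  (184/25, 56/5) → C = -2872/25
  (152/25, 48/5) → C = -2416/25

The maximum is at (32/5, 8). Substituting into each constraint, equality holds for (ii) and (iii); the remaining constraints have slack.

(ii) and (iii)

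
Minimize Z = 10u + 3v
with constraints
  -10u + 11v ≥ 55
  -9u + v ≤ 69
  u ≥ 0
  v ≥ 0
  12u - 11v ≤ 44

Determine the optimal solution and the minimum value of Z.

u = 0, v = 5, minimum Z = 15

Vertices and Z = 10u + 3v:
  (0, 5) → Z = 15
  (99/2, 50) → Z = 645
  (0, 69) → Z = 207
The feasible region is unbounded (it extends along (11, 12), (1, 9)), but Z strictly increases along every unbounded feasible direction, so there is no improving ray and the minimum is attained at a vertex.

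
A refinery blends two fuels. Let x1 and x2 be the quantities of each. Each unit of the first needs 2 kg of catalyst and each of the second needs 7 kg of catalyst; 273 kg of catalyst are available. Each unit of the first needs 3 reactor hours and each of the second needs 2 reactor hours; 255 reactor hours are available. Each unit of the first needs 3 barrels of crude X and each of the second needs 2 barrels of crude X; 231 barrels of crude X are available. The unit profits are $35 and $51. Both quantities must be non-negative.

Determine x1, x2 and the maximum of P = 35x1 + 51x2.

Vertices and P = 35x1 + 51x2:
  (0, 0) → P = 0
  (0, 39) → P = 1989
  (77, 0) → P = 2695
  (63, 21) → P = 3276

x1 = 63, x2 = 21, maximum P = 3276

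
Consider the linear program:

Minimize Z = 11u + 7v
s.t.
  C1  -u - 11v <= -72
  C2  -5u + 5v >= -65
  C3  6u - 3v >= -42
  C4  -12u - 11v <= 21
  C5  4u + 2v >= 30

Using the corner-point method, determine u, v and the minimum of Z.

u = 31/7, v = 43/7, minimum Z = 642/7

Vertices and Z = 11u + 7v:
  (215/12, 59/12) → Z = 463/2
  (31/7, 43/7) → Z = 642/7
  (1/4, 29/2) → Z = 417/4
The feasible region is unbounded (it extends along (1, 1), (1, 2)), but Z strictly increases along every unbounded feasible direction, so there is no improving ray and the minimum is attained at a vertex.

At the optimal vertex, -u - 11v = -72 and 4u + 2v = 30.
Solving simultaneously gives u = 31/7, v = 43/7.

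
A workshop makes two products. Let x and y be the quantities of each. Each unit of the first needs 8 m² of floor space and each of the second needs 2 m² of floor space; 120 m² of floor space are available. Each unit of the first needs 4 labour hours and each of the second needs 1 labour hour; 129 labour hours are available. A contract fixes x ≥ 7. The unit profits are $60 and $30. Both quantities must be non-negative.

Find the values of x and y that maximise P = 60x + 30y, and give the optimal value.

x = 7, y = 32, maximum P = 1380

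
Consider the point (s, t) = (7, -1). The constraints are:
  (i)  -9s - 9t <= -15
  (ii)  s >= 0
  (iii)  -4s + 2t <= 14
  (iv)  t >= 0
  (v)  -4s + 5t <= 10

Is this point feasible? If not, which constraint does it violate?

Constraint (iv): t = -1, which is not ≥ 0. All other constraints are satisfied.

not feasible — violates (iv)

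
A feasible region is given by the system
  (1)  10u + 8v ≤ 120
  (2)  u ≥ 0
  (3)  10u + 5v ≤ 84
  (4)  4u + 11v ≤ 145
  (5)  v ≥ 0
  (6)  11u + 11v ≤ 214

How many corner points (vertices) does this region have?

5

Of the 15 pairwise boundary intersections, those satisfying every inequality are:
  (12/5, 12)
  (80/39, 485/39)
  (0, 145/11)
  (0, 0)
  (42/5, 0)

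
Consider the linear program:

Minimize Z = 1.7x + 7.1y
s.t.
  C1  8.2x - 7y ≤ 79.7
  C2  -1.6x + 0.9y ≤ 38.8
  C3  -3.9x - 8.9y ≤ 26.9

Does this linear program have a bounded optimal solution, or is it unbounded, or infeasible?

bounded optimum

Feasible corners and Z = 1.7x + 7.1y:
  (52103/10028, -53141/10028) → Z = -144363/5014
  (-36953/1775, 10828/1775) → Z = 140587/17750
The feasible region has finitely many vertices and no improving ray; the minimum is -144363/5014 at (52103/10028, -53141/10028).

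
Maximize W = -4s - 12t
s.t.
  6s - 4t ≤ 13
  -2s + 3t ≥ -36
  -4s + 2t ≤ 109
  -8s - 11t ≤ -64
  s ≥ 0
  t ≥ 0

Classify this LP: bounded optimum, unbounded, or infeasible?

Feasible corners and W = -4s - 12t:
  (57/14, 20/7) → W = -354/7
  (0, 109/2) → W = -654
  (0, 64/11) → W = -768/11
The feasible region has finitely many vertices and no improving ray; the maximum is -354/7 at (57/14, 20/7).

bounded optimum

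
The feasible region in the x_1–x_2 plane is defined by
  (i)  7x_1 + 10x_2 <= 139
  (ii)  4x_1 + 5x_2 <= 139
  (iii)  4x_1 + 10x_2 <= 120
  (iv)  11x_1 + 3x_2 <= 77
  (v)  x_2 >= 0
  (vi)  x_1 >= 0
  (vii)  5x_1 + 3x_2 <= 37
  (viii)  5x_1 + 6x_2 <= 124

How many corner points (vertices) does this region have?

The feasible vertices (each the meet of two boundaries and inside every other half-plane) are:
  (0, 12)
  (5/19, 226/19)
  (7, 0)
  (20/3, 11/9)
  (0, 0)

5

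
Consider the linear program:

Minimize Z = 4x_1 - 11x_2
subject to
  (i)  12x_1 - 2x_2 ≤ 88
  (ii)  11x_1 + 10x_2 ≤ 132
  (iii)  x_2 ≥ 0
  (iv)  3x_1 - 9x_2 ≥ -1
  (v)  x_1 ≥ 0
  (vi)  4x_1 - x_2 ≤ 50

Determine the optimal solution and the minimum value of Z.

Extreme points and Z = 4x_1 - 11x_2:
  (22/3, 0) → Z = 88/3
  (397/51, 46/17) → Z = 70/51
  (0, 0) → Z = 0
  (0, 1/9) → Z = -11/9

The optimum lies where 3x_1 - 9x_2 = -1 and x_1 = 0.
Solving simultaneously gives x_1 = 0, x_2 = 1/9.

x_1 = 0, x_2 = 1/9, minimum Z = -11/9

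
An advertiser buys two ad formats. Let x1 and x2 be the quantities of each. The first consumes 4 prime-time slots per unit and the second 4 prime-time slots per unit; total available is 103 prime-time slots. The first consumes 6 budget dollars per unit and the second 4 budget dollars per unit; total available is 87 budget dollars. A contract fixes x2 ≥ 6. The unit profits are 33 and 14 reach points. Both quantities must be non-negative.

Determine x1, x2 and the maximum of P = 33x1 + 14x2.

x1 = 21/2, x2 = 6, maximum P = 861/2

Feasible corners and P = 33x1 + 14x2:
  (0, 87/4) → P = 609/2
  (0, 6) → P = 84
  (21/2, 6) → P = 861/2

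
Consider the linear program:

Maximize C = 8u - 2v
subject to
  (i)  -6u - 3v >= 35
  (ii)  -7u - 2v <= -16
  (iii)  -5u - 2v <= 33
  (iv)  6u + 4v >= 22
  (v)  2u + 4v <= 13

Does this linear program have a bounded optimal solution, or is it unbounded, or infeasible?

infeasible

The boundaries -6u - 3v = 35 and -7u - 2v = -16 meet at (118/9, -341/9), but that point violates 6u + 4v ≥ 22. Every candidate vertex is excluded by some other constraint, so the feasible region is empty.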